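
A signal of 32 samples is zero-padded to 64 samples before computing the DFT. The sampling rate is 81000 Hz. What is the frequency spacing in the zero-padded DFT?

Original DFT: N = 32, resolution = f_s/N = 81000/32 = 10125/4 Hz
Zero-padded DFT: N = 64, resolution = f_s/N = 81000/64 = 10125/8 Hz
Zero-padding interpolates the spectrum (finer frequency grid)
but does NOT improve the true spectral resolution (ability to resolve close frequencies).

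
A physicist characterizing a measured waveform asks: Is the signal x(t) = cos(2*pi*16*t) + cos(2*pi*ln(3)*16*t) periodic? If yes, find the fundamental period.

f1 = 16 Hz, f2 = 16*ln(3) Hz
Ratio f2/f1 = ln(3), which is irrational.
Since the frequency ratio is irrational, no common period exists.
The signal is not periodic.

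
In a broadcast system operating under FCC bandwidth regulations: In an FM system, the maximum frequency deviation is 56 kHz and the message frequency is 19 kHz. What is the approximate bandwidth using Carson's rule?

Carson's rule: BW = 2*(delta_f + f_m)
= 2*(56 + 19) kHz = 150 kHz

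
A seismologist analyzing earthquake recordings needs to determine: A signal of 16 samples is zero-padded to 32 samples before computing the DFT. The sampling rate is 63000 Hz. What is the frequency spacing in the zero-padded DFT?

Original DFT: N = 16, resolution = f_s/N = 63000/16 = 7875/2 Hz
Zero-padded DFT: N = 32, resolution = f_s/N = 63000/32 = 7875/4 Hz
Zero-padding interpolates the spectrum (finer frequency grid)
but does NOT improve the true spectral resolution (ability to resolve close frequencies).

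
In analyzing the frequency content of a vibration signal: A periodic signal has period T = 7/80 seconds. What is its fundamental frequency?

The fundamental frequency is the reciprocal of the period.
f = 1/T = 1/(7/80) = 80/7 Hz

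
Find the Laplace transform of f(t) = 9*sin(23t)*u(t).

Standard pair: sin(wt)*u(t) <-> w/(s^2+w^2)
With w = 23: L{9*sin(23t)*u(t)} = 207/(s^2+529)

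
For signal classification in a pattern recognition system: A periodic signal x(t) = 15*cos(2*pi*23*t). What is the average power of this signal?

Average power of A*cos(wt) is A^2/2.
P = 15^2 / 2 = 225/2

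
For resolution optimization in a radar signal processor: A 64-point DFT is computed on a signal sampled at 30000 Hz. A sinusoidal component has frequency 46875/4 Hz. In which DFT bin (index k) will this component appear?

DFT frequency resolution = f_s/N = 30000/64 = 1875/4 Hz
Bin index k = f_signal / resolution = 46875/4 / 1875/4 = 25
The signal frequency 46875/4 Hz falls in DFT bin k = 25.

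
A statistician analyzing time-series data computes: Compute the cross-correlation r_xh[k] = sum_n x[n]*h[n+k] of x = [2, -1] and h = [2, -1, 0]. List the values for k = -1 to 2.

Both sequences indexed from 0 and zero outside their support.
Lags with overlap: k = -1 to 2.
  r_xh[-1] = x[1]*h[0] = -2
  r_xh[0] = x[0]*h[0] + x[1]*h[1] = 5
  r_xh[1] = x[0]*h[1] + x[1]*h[2] = -2
  r_xh[2] = x[0]*h[2] = 0
r_xh = [-2, 5, -2, 0] (for k = -1, ..., 2)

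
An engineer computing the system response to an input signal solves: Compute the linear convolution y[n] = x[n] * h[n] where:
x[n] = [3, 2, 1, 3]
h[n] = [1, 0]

y[n] = sum_k x[k]*h[n-k]. Output length = len(x) + len(h) - 1 = 4 + 2 - 1 = 5.
y[0] = 3*1 = 3
y[1] = 2*1 + 3*0 = 2
y[2] = 1*1 + 2*0 = 1
y[3] = 3*1 + 1*0 = 3
y[4] = 3*0 = 0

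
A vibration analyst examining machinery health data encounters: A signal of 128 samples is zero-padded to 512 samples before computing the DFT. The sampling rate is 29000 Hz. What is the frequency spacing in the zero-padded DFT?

Original DFT: N = 128, resolution = f_s/N = 29000/128 = 3625/16 Hz
Zero-padded DFT: N = 512, resolution = f_s/N = 29000/512 = 3625/64 Hz
Zero-padding interpolates the spectrum (finer frequency grid)
but does NOT improve the true spectral resolution (ability to resolve close frequencies).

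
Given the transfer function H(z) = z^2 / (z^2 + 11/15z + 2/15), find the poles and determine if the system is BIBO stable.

Poles are roots of the denominator: z^2 + 11/15z + 2/15 = 0.
Quadratic formula: z = [-(11/15) +/- sqrt((11/15)^2 - 4*(2/15))] / 2
Discriminant = 121/225 - 8/15 = 1/225; sqrt = 1/15.
z = (-11/15 +/- 1/15) / 2 => z = -1/3 or z = -2/5.
|p1| = 2/5, |p2| = 1/3.
For BIBO stability, all poles must lie inside the unit circle (|p| < 1).
System is STABLE since both |p| < 1.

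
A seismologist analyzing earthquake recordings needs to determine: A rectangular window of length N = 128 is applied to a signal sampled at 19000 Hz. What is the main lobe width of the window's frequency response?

For a rectangular window of length N,
the main lobe width in frequency is 2*f_s/N.
= 2*19000/128 = 2375/8 Hz
This determines the minimum frequency separation for resolving two sinusoids.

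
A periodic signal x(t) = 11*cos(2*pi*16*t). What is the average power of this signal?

Average power of A*cos(wt) is A^2/2.
P = 11^2 / 2 = 121/2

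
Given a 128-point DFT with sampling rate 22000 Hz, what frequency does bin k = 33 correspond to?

The frequency of DFT bin k is: f_k = k * f_s / N
f_33 = 33 * 22000 / 128 = 45375/8 Hz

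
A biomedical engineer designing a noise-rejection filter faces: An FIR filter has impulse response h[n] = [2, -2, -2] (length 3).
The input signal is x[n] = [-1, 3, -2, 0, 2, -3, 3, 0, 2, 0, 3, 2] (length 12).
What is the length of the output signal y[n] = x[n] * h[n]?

For linear convolution, the output length is:
len(y) = len(x) + len(h) - 1 = 12 + 3 - 1 = 14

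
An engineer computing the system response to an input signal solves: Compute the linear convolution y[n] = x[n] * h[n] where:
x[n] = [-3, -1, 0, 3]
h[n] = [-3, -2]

y[n] = sum_k x[k]*h[n-k]. Output length = len(x) + len(h) - 1 = 4 + 2 - 1 = 5.
y[0] = -3*-3 = 9
y[1] = -1*-3 + -3*-2 = 9
y[2] = 0*-3 + -1*-2 = 2
y[3] = 3*-3 + 0*-2 = -9
y[4] = 3*-2 = -6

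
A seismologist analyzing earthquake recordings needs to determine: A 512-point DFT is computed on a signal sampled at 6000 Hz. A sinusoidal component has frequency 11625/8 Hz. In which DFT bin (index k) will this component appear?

DFT frequency resolution = f_s/N = 6000/512 = 375/32 Hz
Bin index k = f_signal / resolution = 11625/8 / 375/32 = 124
The signal frequency 11625/8 Hz falls in DFT bin k = 124.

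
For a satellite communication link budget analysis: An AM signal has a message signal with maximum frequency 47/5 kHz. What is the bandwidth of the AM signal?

In AM (double-sideband), the bandwidth is twice the message frequency.
BW = 2 * f_m = 2 * 47/5 kHz = 94/5 kHz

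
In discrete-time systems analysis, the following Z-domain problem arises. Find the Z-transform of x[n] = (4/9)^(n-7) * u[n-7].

Time-shifting property: if X(z) = Z{x[n]}, then Z{x[n-d]} = z^(-d) * X(z)
X(z) = z/(z - 4/9) for x[n] = (4/9)^n * u[n]
Z{x[n-7]} = z^(-7) * z/(z - 4/9) = z^(-6)/(z - 4/9)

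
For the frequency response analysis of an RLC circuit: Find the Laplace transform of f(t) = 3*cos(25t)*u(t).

Standard pair: cos(wt)*u(t) <-> s/(s^2+w^2)
With w = 25: L{3*cos(25t)*u(t)} = 3s/(s^2+625)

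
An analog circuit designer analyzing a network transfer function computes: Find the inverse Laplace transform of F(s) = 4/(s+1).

Standard pair: k/(s+a) <-> k*e^(-at)*u(t)
With k=4, a=1: f(t) = 4*e^(-t)*u(t)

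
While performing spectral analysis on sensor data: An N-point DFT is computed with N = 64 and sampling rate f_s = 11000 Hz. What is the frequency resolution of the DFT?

DFT frequency resolution = f_s / N
= 11000 / 64 = 1375/8 Hz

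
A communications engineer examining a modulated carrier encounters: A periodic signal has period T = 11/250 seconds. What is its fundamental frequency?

The fundamental frequency is the reciprocal of the period.
f = 1/T = 1/(11/250) = 250/11 Hz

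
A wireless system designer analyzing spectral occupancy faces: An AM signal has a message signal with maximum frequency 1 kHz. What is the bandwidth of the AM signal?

In AM (double-sideband), the bandwidth is twice the message frequency.
BW = 2 * f_m = 2 * 1 kHz = 2 kHz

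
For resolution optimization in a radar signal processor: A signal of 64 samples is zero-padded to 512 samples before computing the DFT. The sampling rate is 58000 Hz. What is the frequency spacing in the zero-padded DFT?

Original DFT: N = 64, resolution = f_s/N = 58000/64 = 3625/4 Hz
Zero-padded DFT: N = 512, resolution = f_s/N = 58000/512 = 3625/32 Hz
Zero-padding interpolates the spectrum (finer frequency grid)
but does NOT improve the true spectral resolution (ability to resolve close frequencies).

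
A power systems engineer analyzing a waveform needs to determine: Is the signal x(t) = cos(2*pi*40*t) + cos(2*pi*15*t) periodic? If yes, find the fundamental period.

f1 = 40 Hz, f2 = 15 Hz
Period T1 = 1/40, T2 = 1/15
Ratio T1/T2 = 15/40, which is rational.
The signal is periodic with fundamental period T = 1/GCD(40,15) = 1/5 s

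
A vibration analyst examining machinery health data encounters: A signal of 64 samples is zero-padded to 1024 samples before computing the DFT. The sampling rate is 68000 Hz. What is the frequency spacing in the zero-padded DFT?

Original DFT: N = 64, resolution = f_s/N = 68000/64 = 2125/2 Hz
Zero-padded DFT: N = 1024, resolution = f_s/N = 68000/1024 = 2125/32 Hz
Zero-padding interpolates the spectrum (finer frequency grid)
but does NOT improve the true spectral resolution (ability to resolve close frequencies).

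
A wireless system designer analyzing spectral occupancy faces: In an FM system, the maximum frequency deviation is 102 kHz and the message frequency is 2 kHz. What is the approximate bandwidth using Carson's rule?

Carson's rule: BW = 2*(delta_f + f_m)
= 2*(102 + 2) kHz = 208 kHz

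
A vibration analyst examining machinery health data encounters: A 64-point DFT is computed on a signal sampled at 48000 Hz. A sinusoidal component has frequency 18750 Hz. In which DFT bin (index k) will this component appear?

DFT frequency resolution = f_s/N = 48000/64 = 750 Hz
Bin index k = f_signal / resolution = 18750 / 750 = 25
The signal frequency 18750 Hz falls in DFT bin k = 25.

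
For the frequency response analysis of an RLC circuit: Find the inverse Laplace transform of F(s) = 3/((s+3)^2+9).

Standard pair: w/((s+a)^2+w^2) <-> e^(-at)*sin(wt)*u(t)
With a=3, w=3: f(t) = e^(-3t)*sin(3t)*u(t)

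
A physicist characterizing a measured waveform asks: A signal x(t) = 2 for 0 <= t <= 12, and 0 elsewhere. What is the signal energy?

Energy = integral of |x(t)|^2 dt over the signal duration
= 2^2 * 12 = 4 * 12 = 48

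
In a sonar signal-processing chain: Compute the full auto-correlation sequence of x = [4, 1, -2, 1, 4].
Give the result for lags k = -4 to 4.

r_xx[k] = sum_m x[m]*x[m+k], indexed from 0, for k = -4 to 4:
  r_xx[-4] = x[4]*x[0] = 16
  r_xx[-3] = x[3]*x[0] + x[4]*x[1] = 8
  r_xx[-2] = x[2]*x[0] + x[3]*x[1] + x[4]*x[2] = -15
  r_xx[-1] = x[1]*x[0] + x[2]*x[1] + x[3]*x[2] + x[4]*x[3] = 4
  r_xx[0] = x[0]*x[0] + x[1]*x[1] + x[2]*x[2] + x[3]*x[3] + x[4]*x[4] = 38
  r_xx[1] = x[0]*x[1] + x[1]*x[2] + x[2]*x[3] + x[3]*x[4] = 4
  r_xx[2] = x[0]*x[2] + x[1]*x[3] + x[2]*x[4] = -15
  r_xx[3] = x[0]*x[3] + x[1]*x[4] = 8
  r_xx[4] = x[0]*x[4] = 16
r_xx = [16, 8, -15, 4, 38, 4, -15, 8, 16]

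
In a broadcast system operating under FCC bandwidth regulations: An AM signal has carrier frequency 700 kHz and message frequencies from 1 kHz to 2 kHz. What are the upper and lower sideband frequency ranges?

Upper sideband (USB) = fc + [fm_low, fm_high] = 700 + [1, 2] = [701, 702] kHz
Lower sideband (LSB) = fc - [fm_high, fm_low] = 700 - [2, 1] = [698, 699] kHz
Total occupied spectrum: 698 kHz to 702 kHz (plus carrier at 700 kHz)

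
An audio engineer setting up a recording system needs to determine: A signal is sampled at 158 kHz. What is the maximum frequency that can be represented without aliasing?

The maximum frequency that can be represented without aliasing
is the Nyquist frequency: f_max = f_s / 2 = 158 kHz / 2 = 79 kHz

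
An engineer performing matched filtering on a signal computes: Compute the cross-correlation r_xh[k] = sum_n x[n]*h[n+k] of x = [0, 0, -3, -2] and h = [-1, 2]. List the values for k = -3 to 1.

Both sequences indexed from 0 and zero outside their support.
Lags with overlap: k = -3 to 1.
  r_xh[-3] = x[3]*h[0] = 2
  r_xh[-2] = x[2]*h[0] + x[3]*h[1] = -1
  r_xh[-1] = x[1]*h[0] + x[2]*h[1] = -6
  r_xh[0] = x[0]*h[0] + x[1]*h[1] = 0
  r_xh[1] = x[0]*h[1] = 0
r_xh = [2, -1, -6, 0, 0] (for k = -3, ..., 1)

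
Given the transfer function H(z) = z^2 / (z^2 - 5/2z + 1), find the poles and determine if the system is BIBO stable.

Poles are roots of the denominator: z^2 - 5/2z + 1 = 0.
Quadratic formula: z = [-(-5/2) +/- sqrt((-5/2)^2 - 4*(1))] / 2
Discriminant = 25/4 - 4 = 9/4; sqrt = 3/2.
z = (5/2 +/- 3/2) / 2 => z = 2 or z = 1/2.
|p1| = 2, |p2| = 1/2.
For BIBO stability, all poles must lie inside the unit circle (|p| < 1).
System is UNSTABLE since at least one |p| >= 1.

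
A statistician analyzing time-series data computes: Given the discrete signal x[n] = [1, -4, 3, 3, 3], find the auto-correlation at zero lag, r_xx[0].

The auto-correlation at zero lag r_xx[0] equals the signal energy.
r_xx[0] = sum of x[n]^2 = 1^2 + (-4)^2 + 3^2 + 3^2 + 3^2
= 1 + 16 + 9 + 9 + 9 = 44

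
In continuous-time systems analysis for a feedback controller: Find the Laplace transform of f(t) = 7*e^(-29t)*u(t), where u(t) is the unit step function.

Standard Laplace transform pair:
e^(-at)*u(t) <-> 1/(s+a)
With a = 29: L{7*e^(-29t)*u(t)} = 7/(s+29), ROC: Re(s) > -29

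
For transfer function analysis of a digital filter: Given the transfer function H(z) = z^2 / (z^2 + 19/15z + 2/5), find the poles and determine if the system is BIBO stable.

Poles are roots of the denominator: z^2 + 19/15z + 2/5 = 0.
Quadratic formula: z = [-(19/15) +/- sqrt((19/15)^2 - 4*(2/5))] / 2
Discriminant = 361/225 - 8/5 = 1/225; sqrt = 1/15.
z = (-19/15 +/- 1/15) / 2 => z = -3/5 or z = -2/3.
|p1| = 3/5, |p2| = 2/3.
For BIBO stability, all poles must lie inside the unit circle (|p| < 1).
System is STABLE since both |p| < 1.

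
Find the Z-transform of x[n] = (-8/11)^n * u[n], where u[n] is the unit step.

The Z-transform of a^n * u[n] is z/(z-a) for |z| > |a|.
Here a = -8/11, so X(z) = z/(z - (-8/11)) = 11z/(11z + 8)
ROC: |z| > 8/11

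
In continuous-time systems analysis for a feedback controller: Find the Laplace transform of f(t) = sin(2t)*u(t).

Standard pair: sin(wt)*u(t) <-> w/(s^2+w^2)
With w = 2: L{sin(2t)*u(t)} = 2/(s^2+4)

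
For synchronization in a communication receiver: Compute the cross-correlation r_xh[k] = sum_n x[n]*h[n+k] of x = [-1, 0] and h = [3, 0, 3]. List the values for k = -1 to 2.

Both sequences indexed from 0 and zero outside their support.
Lags with overlap: k = -1 to 2.
  r_xh[-1] = x[1]*h[0] = 0
  r_xh[0] = x[0]*h[0] + x[1]*h[1] = -3
  r_xh[1] = x[0]*h[1] + x[1]*h[2] = 0
  r_xh[2] = x[0]*h[2] = -3
r_xh = [0, -3, 0, -3] (for k = -1, ..., 2)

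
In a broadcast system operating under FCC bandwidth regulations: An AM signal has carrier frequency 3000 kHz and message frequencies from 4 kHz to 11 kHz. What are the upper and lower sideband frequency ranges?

Upper sideband (USB) = fc + [fm_low, fm_high] = 3000 + [4, 11] = [3004, 3011] kHz
Lower sideband (LSB) = fc - [fm_high, fm_low] = 3000 - [11, 4] = [2989, 2996] kHz
Total occupied spectrum: 2989 kHz to 3011 kHz (plus carrier at 3000 kHz)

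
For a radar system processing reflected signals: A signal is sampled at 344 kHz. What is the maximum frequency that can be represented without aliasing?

The maximum frequency that can be represented without aliasing
is the Nyquist frequency: f_max = f_s / 2 = 344 kHz / 2 = 172 kHz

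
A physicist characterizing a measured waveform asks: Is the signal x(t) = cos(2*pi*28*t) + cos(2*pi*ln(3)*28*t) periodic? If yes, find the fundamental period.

f1 = 28 Hz, f2 = 28*ln(3) Hz
Ratio f2/f1 = ln(3), which is irrational.
Since the frequency ratio is irrational, no common period exists.
The signal is not periodic.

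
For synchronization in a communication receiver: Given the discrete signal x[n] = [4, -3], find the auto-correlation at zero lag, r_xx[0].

The auto-correlation at zero lag r_xx[0] equals the signal energy.
r_xx[0] = sum of x[n]^2 = 4^2 + (-3)^2
= 16 + 9 = 25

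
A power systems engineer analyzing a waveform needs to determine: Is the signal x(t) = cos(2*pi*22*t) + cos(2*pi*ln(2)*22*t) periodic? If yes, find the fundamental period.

f1 = 22 Hz, f2 = 22*ln(2) Hz
Ratio f2/f1 = ln(2), which is irrational.
Since the frequency ratio is irrational, no common period exists.
The signal is not periodic.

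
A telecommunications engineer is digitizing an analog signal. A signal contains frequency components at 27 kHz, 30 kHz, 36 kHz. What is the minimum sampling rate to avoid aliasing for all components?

The highest frequency component is f_max = 36 kHz.
Nyquist rate = 2 * f_max = 2 * 36 kHz = 72 kHz.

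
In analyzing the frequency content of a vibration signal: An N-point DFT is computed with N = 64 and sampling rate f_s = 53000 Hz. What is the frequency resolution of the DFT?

DFT frequency resolution = f_s / N
= 53000 / 64 = 6625/8 Hz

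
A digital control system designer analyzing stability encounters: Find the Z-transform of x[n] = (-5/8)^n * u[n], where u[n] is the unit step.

The Z-transform of a^n * u[n] is z/(z-a) for |z| > |a|.
Here a = -5/8, so X(z) = z/(z - (-5/8)) = 8z/(8z + 5)
ROC: |z| > 5/8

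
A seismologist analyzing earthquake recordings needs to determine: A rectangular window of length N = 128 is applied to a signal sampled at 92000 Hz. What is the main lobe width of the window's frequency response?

For a rectangular window of length N,
the main lobe width in frequency is 2*f_s/N.
= 2*92000/128 = 2875/2 Hz
This determines the minimum frequency separation for resolving two sinusoids.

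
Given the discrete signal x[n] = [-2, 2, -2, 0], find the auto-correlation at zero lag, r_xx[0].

The auto-correlation at zero lag r_xx[0] equals the signal energy.
r_xx[0] = sum of x[n]^2 = (-2)^2 + 2^2 + (-2)^2 + 0^2
= 4 + 4 + 4 + 0 = 12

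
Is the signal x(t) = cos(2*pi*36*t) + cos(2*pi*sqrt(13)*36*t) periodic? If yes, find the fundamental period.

f1 = 36 Hz, f2 = 36*sqrt(13) Hz
Ratio f2/f1 = sqrt(13), which is irrational.
Since the frequency ratio is irrational, no common period exists.
The signal is not periodic.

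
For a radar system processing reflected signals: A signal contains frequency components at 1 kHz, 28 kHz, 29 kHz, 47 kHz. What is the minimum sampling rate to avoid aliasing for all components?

The highest frequency component is f_max = 47 kHz.
Nyquist rate = 2 * f_max = 2 * 47 kHz = 94 kHz.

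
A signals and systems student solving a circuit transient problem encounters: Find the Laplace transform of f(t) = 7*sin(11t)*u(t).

Standard pair: sin(wt)*u(t) <-> w/(s^2+w^2)
With w = 11: L{7*sin(11t)*u(t)} = 77/(s^2+121)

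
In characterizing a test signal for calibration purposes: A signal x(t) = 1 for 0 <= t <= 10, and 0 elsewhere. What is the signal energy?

Energy = integral of |x(t)|^2 dt over the signal duration
= 1^2 * 10 = 1 * 10 = 10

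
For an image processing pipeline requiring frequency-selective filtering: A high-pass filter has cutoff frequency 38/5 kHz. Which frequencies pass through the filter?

A high-pass filter passes all frequencies above the cutoff frequency 38/5 kHz and attenuates lower frequencies.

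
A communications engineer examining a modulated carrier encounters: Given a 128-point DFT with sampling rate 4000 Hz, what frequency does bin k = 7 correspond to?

The frequency of DFT bin k is: f_k = k * f_s / N
f_7 = 7 * 4000 / 128 = 875/4 Hz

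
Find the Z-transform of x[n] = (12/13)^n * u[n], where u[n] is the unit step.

The Z-transform of a^n * u[n] is z/(z-a) for |z| > |a|.
Here a = 12/13, so X(z) = z/(z - (12/13)) = 13z/(13z - 12)
ROC: |z| > 12/13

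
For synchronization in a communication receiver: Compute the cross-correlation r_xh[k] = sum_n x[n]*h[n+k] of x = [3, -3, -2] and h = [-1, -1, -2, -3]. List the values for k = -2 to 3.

Both sequences indexed from 0 and zero outside their support.
Lags with overlap: k = -2 to 3.
  r_xh[-2] = x[2]*h[0] = 2
  r_xh[-1] = x[1]*h[0] + x[2]*h[1] = 5
  r_xh[0] = x[0]*h[0] + x[1]*h[1] + x[2]*h[2] = 4
  r_xh[1] = x[0]*h[1] + x[1]*h[2] + x[2]*h[3] = 9
  r_xh[2] = x[0]*h[2] + x[1]*h[3] = 3
  r_xh[3] = x[0]*h[3] = -9
r_xh = [2, 5, 4, 9, 3, -9] (for k = -2, ..., 3)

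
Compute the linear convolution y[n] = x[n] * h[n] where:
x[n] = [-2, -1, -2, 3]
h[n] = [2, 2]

y[n] = sum_k x[k]*h[n-k]. Output length = len(x) + len(h) - 1 = 4 + 2 - 1 = 5.
y[0] = -2*2 = -4
y[1] = -1*2 + -2*2 = -6
y[2] = -2*2 + -1*2 = -6
y[3] = 3*2 + -2*2 = 2
y[4] = 3*2 = 6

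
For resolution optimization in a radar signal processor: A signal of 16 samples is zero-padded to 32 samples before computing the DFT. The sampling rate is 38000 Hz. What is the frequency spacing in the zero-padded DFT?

Original DFT: N = 16, resolution = f_s/N = 38000/16 = 2375 Hz
Zero-padded DFT: N = 32, resolution = f_s/N = 38000/32 = 2375/2 Hz
Zero-padding interpolates the spectrum (finer frequency grid)
but does NOT improve the true spectral resolution (ability to resolve close frequencies).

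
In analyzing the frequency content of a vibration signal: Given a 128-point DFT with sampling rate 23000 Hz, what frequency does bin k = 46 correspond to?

The frequency of DFT bin k is: f_k = k * f_s / N
f_46 = 46 * 23000 / 128 = 66125/8 Hz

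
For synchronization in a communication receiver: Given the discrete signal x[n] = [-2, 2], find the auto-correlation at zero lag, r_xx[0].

The auto-correlation at zero lag r_xx[0] equals the signal energy.
r_xx[0] = sum of x[n]^2 = (-2)^2 + 2^2
= 4 + 4 = 8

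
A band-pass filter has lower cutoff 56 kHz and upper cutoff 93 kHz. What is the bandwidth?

Bandwidth = f_high - f_low
= 93 kHz - 56 kHz = 37 kHz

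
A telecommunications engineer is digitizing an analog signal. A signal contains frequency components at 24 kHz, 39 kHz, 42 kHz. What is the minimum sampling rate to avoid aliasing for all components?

The highest frequency component is f_max = 42 kHz.
Nyquist rate = 2 * f_max = 2 * 42 kHz = 84 kHz.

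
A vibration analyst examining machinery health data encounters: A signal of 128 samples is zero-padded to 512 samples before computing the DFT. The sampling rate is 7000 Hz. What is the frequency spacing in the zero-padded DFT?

Original DFT: N = 128, resolution = f_s/N = 7000/128 = 875/16 Hz
Zero-padded DFT: N = 512, resolution = f_s/N = 7000/512 = 875/64 Hz
Zero-padding interpolates the spectrum (finer frequency grid)
but does NOT improve the true spectral resolution (ability to resolve close frequencies).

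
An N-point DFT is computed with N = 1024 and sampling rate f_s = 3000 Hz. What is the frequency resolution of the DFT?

DFT frequency resolution = f_s / N
= 3000 / 1024 = 375/128 Hz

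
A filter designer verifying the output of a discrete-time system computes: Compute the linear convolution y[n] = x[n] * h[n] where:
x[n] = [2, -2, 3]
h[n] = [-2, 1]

y[n] = sum_k x[k]*h[n-k]. Output length = len(x) + len(h) - 1 = 3 + 2 - 1 = 4.
y[0] = 2*-2 = -4
y[1] = -2*-2 + 2*1 = 6
y[2] = 3*-2 + -2*1 = -8
y[3] = 3*1 = 3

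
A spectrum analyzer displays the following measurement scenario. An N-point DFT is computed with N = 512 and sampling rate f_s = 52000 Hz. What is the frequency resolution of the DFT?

DFT frequency resolution = f_s / N
= 52000 / 512 = 1625/16 Hz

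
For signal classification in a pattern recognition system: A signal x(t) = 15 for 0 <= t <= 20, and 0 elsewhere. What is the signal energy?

Energy = integral of |x(t)|^2 dt over the signal duration
= 15^2 * 20 = 225 * 20 = 4500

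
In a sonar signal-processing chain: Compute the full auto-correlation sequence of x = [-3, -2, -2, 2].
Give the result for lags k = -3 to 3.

r_xx[k] = sum_m x[m]*x[m+k], indexed from 0, for k = -3 to 3:
  r_xx[-3] = x[3]*x[0] = -6
  r_xx[-2] = x[2]*x[0] + x[3]*x[1] = 2
  r_xx[-1] = x[1]*x[0] + x[2]*x[1] + x[3]*x[2] = 6
  r_xx[0] = x[0]*x[0] + x[1]*x[1] + x[2]*x[2] + x[3]*x[3] = 21
  r_xx[1] = x[0]*x[1] + x[1]*x[2] + x[2]*x[3] = 6
  r_xx[2] = x[0]*x[2] + x[1]*x[3] = 2
  r_xx[3] = x[0]*x[3] = -6
r_xx = [-6, 2, 6, 21, 6, 2, -6]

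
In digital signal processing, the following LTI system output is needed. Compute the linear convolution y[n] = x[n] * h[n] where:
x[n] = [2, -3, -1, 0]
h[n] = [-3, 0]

y[n] = sum_k x[k]*h[n-k]. Output length = len(x) + len(h) - 1 = 4 + 2 - 1 = 5.
y[0] = 2*-3 = -6
y[1] = -3*-3 + 2*0 = 9
y[2] = -1*-3 + -3*0 = 3
y[3] = 0*-3 + -1*0 = 0
y[4] = 0*0 = 0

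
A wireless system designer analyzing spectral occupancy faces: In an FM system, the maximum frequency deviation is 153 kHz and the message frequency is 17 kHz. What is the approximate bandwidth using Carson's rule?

Carson's rule: BW = 2*(delta_f + f_m)
= 2*(153 + 17) kHz = 340 kHz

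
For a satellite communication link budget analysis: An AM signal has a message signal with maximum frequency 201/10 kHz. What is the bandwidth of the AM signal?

In AM (double-sideband), the bandwidth is twice the message frequency.
BW = 2 * f_m = 2 * 201/10 kHz = 201/5 kHz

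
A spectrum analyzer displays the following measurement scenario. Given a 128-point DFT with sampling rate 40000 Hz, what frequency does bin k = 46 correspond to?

The frequency of DFT bin k is: f_k = k * f_s / N
f_46 = 46 * 40000 / 128 = 14375 Hz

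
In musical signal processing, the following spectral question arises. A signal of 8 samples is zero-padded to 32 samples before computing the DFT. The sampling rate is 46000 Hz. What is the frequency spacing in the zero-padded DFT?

Original DFT: N = 8, resolution = f_s/N = 46000/8 = 5750 Hz
Zero-padded DFT: N = 32, resolution = f_s/N = 46000/32 = 2875/2 Hz
Zero-padding interpolates the spectrum (finer frequency grid)
but does NOT improve the true spectral resolution (ability to resolve close frequencies).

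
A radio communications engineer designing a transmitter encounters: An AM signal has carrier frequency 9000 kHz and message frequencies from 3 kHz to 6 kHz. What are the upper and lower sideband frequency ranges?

Upper sideband (USB) = fc + [fm_low, fm_high] = 9000 + [3, 6] = [9003, 9006] kHz
Lower sideband (LSB) = fc - [fm_high, fm_low] = 9000 - [6, 3] = [8994, 8997] kHz
Total occupied spectrum: 8994 kHz to 9006 kHz (plus carrier at 9000 kHz)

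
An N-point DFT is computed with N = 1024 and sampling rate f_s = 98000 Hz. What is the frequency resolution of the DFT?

DFT frequency resolution = f_s / N
= 98000 / 1024 = 6125/64 Hz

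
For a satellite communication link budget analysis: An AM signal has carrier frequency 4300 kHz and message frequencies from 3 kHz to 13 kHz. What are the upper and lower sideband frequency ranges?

Upper sideband (USB) = fc + [fm_low, fm_high] = 4300 + [3, 13] = [4303, 4313] kHz
Lower sideband (LSB) = fc - [fm_high, fm_low] = 4300 - [13, 3] = [4287, 4297] kHz
Total occupied spectrum: 4287 kHz to 4313 kHz (plus carrier at 4300 kHz)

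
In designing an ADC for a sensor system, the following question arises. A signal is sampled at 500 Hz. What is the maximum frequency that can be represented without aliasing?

The maximum frequency that can be represented without aliasing
is the Nyquist frequency: f_max = f_s / 2 = 500 Hz / 2 = 250 Hz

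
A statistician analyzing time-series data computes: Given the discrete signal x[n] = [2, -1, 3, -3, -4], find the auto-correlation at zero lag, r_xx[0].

The auto-correlation at zero lag r_xx[0] equals the signal energy.
r_xx[0] = sum of x[n]^2 = 2^2 + (-1)^2 + 3^2 + (-3)^2 + (-4)^2
= 4 + 1 + 9 + 9 + 16 = 39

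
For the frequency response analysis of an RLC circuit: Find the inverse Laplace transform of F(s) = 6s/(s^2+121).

Standard pair: s/(s^2+w^2) <-> cos(wt)*u(t)
With k=6, w=11: f(t) = 6*cos(11t)*u(t)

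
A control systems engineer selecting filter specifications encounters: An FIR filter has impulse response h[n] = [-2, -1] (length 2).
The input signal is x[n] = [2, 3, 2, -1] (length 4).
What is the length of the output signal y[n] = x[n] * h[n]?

For linear convolution, the output length is:
len(y) = len(x) + len(h) - 1 = 4 + 2 - 1 = 5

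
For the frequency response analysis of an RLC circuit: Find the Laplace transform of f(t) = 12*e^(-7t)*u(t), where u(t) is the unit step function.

Standard Laplace transform pair:
e^(-at)*u(t) <-> 1/(s+a)
With a = 7: L{12*e^(-7t)*u(t)} = 12/(s+7), ROC: Re(s) > -7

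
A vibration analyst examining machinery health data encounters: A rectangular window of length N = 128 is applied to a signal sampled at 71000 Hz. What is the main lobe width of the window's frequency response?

For a rectangular window of length N,
the main lobe width in frequency is 2*f_s/N.
= 2*71000/128 = 8875/8 Hz
This determines the minimum frequency separation for resolving two sinusoids.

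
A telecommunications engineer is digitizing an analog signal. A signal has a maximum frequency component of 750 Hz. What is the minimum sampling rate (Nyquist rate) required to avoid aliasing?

By the Nyquist-Shannon sampling theorem,
the minimum sampling rate (Nyquist rate) must be at least 2 * f_max.
Nyquist rate = 2 * 750 Hz = 1500 Hz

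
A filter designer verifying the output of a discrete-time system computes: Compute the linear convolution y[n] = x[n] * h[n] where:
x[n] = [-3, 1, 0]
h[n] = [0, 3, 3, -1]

y[n] = sum_k x[k]*h[n-k]. Output length = len(x) + len(h) - 1 = 3 + 4 - 1 = 6.
y[0] = -3*0 = 0
y[1] = 1*0 + -3*3 = -9
y[2] = 0*0 + 1*3 + -3*3 = -6
y[3] = 0*3 + 1*3 + -3*-1 = 6
y[4] = 0*3 + 1*-1 = -1
y[5] = 0*-1 = 0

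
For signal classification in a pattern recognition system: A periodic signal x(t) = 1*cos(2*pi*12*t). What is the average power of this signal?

Average power of A*cos(wt) is A^2/2.
P = 1^2 / 2 = 1/2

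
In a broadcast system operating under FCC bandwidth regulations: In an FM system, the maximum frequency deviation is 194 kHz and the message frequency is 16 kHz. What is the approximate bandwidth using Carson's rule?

Carson's rule: BW = 2*(delta_f + f_m)
= 2*(194 + 16) kHz = 420 kHz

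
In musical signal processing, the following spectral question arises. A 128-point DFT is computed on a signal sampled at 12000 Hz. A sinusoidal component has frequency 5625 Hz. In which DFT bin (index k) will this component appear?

DFT frequency resolution = f_s/N = 12000/128 = 375/4 Hz
Bin index k = f_signal / resolution = 5625 / 375/4 = 60
The signal frequency 5625 Hz falls in DFT bin k = 60.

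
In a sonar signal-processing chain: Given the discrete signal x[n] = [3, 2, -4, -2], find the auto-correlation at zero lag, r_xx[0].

The auto-correlation at zero lag r_xx[0] equals the signal energy.
r_xx[0] = sum of x[n]^2 = 3^2 + 2^2 + (-4)^2 + (-2)^2
= 9 + 4 + 16 + 4 = 33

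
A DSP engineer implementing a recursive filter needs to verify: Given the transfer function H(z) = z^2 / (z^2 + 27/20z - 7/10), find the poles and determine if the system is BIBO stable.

Poles are roots of the denominator: z^2 + 27/20z - 7/10 = 0.
Quadratic formula: z = [-(27/20) +/- sqrt((27/20)^2 - 4*(-7/10))] / 2
Discriminant = 729/400 + 14/5 = 1849/400; sqrt = 43/20.
z = (-27/20 +/- 43/20) / 2 => z = 2/5 or z = -7/4.
|p1| = 7/4, |p2| = 2/5.
For BIBO stability, all poles must lie inside the unit circle (|p| < 1).
System is UNSTABLE since at least one |p| >= 1.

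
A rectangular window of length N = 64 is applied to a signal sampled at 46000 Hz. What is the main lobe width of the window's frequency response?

For a rectangular window of length N,
the main lobe width in frequency is 2*f_s/N.
= 2*46000/64 = 2875/2 Hz
This determines the minimum frequency separation for resolving two sinusoids.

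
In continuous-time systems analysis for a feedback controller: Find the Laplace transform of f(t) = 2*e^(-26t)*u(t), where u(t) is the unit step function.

Standard Laplace transform pair:
e^(-at)*u(t) <-> 1/(s+a)
With a = 26: L{2*e^(-26t)*u(t)} = 2/(s+26), ROC: Re(s) > -26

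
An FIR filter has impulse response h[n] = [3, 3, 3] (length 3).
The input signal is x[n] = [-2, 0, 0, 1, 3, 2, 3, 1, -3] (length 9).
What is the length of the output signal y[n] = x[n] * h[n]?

For linear convolution, the output length is:
len(y) = len(x) + len(h) - 1 = 9 + 3 - 1 = 11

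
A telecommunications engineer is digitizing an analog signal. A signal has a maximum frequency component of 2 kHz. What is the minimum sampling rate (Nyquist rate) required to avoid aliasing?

By the Nyquist-Shannon sampling theorem,
the minimum sampling rate (Nyquist rate) must be at least 2 * f_max.
Nyquist rate = 2 * 2 kHz = 4 kHz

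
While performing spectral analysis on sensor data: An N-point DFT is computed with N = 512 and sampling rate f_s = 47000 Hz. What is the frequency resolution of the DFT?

DFT frequency resolution = f_s / N
= 47000 / 512 = 5875/64 Hz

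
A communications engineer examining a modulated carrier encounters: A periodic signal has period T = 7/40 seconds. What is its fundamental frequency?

The fundamental frequency is the reciprocal of the period.
f = 1/T = 1/(7/40) = 40/7 Hz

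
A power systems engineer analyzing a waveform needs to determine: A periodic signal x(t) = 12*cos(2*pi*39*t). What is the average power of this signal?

Average power of A*cos(wt) is A^2/2.
P = 12^2 / 2 = 144/2 = 72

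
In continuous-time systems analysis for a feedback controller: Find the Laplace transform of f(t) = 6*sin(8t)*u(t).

Standard pair: sin(wt)*u(t) <-> w/(s^2+w^2)
With w = 8: L{6*sin(8t)*u(t)} = 48/(s^2+64)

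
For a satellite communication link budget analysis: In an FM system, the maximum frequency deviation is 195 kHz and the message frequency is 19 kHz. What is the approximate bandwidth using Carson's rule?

Carson's rule: BW = 2*(delta_f + f_m)
= 2*(195 + 19) kHz = 428 kHz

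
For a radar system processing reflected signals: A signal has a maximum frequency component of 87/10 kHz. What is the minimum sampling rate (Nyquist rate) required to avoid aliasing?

By the Nyquist-Shannon sampling theorem,
the minimum sampling rate (Nyquist rate) must be at least 2 * f_max.
Nyquist rate = 2 * 87/10 kHz = 87/5 kHz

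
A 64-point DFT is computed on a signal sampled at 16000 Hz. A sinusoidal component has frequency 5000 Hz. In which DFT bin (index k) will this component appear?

DFT frequency resolution = f_s/N = 16000/64 = 250 Hz
Bin index k = f_signal / resolution = 5000 / 250 = 20
The signal frequency 5000 Hz falls in DFT bin k = 20.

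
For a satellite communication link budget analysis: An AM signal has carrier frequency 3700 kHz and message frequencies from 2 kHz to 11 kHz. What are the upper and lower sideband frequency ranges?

Upper sideband (USB) = fc + [fm_low, fm_high] = 3700 + [2, 11] = [3702, 3711] kHz
Lower sideband (LSB) = fc - [fm_high, fm_low] = 3700 - [11, 2] = [3689, 3698] kHz
Total occupied spectrum: 3689 kHz to 3711 kHz (plus carrier at 3700 kHz)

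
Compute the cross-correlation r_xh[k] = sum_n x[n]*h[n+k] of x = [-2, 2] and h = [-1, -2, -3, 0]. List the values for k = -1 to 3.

Both sequences indexed from 0 and zero outside their support.
Lags with overlap: k = -1 to 3.
  r_xh[-1] = x[1]*h[0] = -2
  r_xh[0] = x[0]*h[0] + x[1]*h[1] = -2
  r_xh[1] = x[0]*h[1] + x[1]*h[2] = -2
  r_xh[2] = x[0]*h[2] + x[1]*h[3] = 6
  r_xh[3] = x[0]*h[3] = 0
r_xh = [-2, -2, -2, 6, 0] (for k = -1, ..., 3)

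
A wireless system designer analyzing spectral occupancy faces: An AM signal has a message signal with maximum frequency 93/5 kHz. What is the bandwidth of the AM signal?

In AM (double-sideband), the bandwidth is twice the message frequency.
BW = 2 * f_m = 2 * 93/5 kHz = 186/5 kHz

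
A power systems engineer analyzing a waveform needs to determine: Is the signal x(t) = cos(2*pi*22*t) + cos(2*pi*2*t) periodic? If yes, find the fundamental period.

f1 = 22 Hz, f2 = 2 Hz
Period T1 = 1/22, T2 = 1/2
Ratio T1/T2 = 2/22, which is rational.
The signal is periodic with fundamental period T = 1/GCD(22,2) = 1/2 s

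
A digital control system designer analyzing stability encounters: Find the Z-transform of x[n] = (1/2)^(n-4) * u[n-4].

Time-shifting property: if X(z) = Z{x[n]}, then Z{x[n-d]} = z^(-d) * X(z)
X(z) = z/(z - 1/2) for x[n] = (1/2)^n * u[n]
Z{x[n-4]} = z^(-4) * z/(z - 1/2) = z^(-3)/(z - 1/2)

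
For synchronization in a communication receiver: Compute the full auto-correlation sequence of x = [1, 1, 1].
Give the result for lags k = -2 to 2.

r_xx[k] = sum_m x[m]*x[m+k], indexed from 0, for k = -2 to 2:
  r_xx[-2] = x[2]*x[0] = 1
  r_xx[-1] = x[1]*x[0] + x[2]*x[1] = 2
  r_xx[0] = x[0]*x[0] + x[1]*x[1] + x[2]*x[2] = 3
  r_xx[1] = x[0]*x[1] + x[1]*x[2] = 2
  r_xx[2] = x[0]*x[2] = 1
r_xx = [1, 2, 3, 2, 1]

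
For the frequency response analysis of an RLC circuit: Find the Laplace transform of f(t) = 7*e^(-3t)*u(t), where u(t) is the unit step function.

Standard Laplace transform pair:
e^(-at)*u(t) <-> 1/(s+a)
With a = 3: L{7*e^(-3t)*u(t)} = 7/(s+3), ROC: Re(s) > -3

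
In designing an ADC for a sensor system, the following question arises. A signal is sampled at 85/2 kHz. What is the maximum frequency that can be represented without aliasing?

The maximum frequency that can be represented without aliasing
is the Nyquist frequency: f_max = f_s / 2 = 85/2 kHz / 2 = 85/4 kHz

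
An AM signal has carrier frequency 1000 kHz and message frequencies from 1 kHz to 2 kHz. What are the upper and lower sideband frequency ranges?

Upper sideband (USB) = fc + [fm_low, fm_high] = 1000 + [1, 2] = [1001, 1002] kHz
Lower sideband (LSB) = fc - [fm_high, fm_low] = 1000 - [2, 1] = [998, 999] kHz
Total occupied spectrum: 998 kHz to 1002 kHz (plus carrier at 1000 kHz)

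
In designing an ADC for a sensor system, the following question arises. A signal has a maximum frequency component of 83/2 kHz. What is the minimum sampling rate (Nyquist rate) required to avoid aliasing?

By the Nyquist-Shannon sampling theorem,
the minimum sampling rate (Nyquist rate) must be at least 2 * f_max.
Nyquist rate = 2 * 83/2 kHz = 83 kHz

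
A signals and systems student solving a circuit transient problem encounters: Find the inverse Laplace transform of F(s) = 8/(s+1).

Standard pair: k/(s+a) <-> k*e^(-at)*u(t)
With k=8, a=1: f(t) = 8*e^(-t)*u(t)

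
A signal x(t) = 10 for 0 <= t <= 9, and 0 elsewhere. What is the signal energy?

Energy = integral of |x(t)|^2 dt over the signal duration
= 10^2 * 9 = 100 * 9 = 900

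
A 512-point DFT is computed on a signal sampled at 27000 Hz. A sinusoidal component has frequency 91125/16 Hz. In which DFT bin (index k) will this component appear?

DFT frequency resolution = f_s/N = 27000/512 = 3375/64 Hz
Bin index k = f_signal / resolution = 91125/16 / 3375/64 = 108
The signal frequency 91125/16 Hz falls in DFT bin k = 108.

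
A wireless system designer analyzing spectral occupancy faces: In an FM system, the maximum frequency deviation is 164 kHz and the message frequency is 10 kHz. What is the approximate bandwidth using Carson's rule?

Carson's rule: BW = 2*(delta_f + f_m)
= 2*(164 + 10) kHz = 348 kHz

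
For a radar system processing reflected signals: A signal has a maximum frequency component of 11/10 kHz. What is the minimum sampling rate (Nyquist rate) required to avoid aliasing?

By the Nyquist-Shannon sampling theorem,
the minimum sampling rate (Nyquist rate) must be at least 2 * f_max.
Nyquist rate = 2 * 11/10 kHz = 11/5 kHz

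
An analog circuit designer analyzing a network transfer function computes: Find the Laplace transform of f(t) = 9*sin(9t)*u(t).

Standard pair: sin(wt)*u(t) <-> w/(s^2+w^2)
With w = 9: L{9*sin(9t)*u(t)} = 81/(s^2+81)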